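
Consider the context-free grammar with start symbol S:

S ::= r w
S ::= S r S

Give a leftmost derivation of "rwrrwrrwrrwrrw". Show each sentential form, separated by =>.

S => SrS => SrSrS => rwrSrS => rwrSrSrS => rwrSrSrSrS => rwrrwrSrSrS => rwrrwrrwrSrS => rwrrwrrwrrwrS => rwrrwrrwrrwrrw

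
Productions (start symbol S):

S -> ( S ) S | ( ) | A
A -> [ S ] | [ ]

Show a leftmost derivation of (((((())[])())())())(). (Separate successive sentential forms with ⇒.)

S⇒(S)S⇒((S)S)S⇒(((S)S)S)S⇒((((S)S)S)S)S⇒(((((S)S)S)S)S)S⇒(((((())S)S)S)S)S⇒(((((())A)S)S)S)S⇒(((((())[])S)S)S)S⇒(((((())[])())S)S)S⇒(((((())[])())())S)S⇒(((((())[])())())())S⇒(((((())[])())())())()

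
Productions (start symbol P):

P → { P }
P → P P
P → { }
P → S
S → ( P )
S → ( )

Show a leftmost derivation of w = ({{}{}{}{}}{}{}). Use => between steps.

P => S   [P → S]
S => (P)   [S → ( P )]
(P) => (PP)   [P → P P]
(PP) => (PPP)   [P → P P]
(PPP) => ({P}PP)   [P → { P }]
({P}PP) => ({PP}PP)   [P → P P]
({PP}PP) => ({PPP}PP)   [P → P P]
({PPP}PP) => ({PPPP}PP)   [P → P P]
({PPPP}PP) => ({{}PPP}PP)   [P → { }]
({{}PPP}PP) => ({{}{}PP}PP)   [P → { }]
({{}{}PP}PP) => ({{}{}{}P}PP)   [P → { }]
({{}{}{}P}PP) => ({{}{}{}{}}PP)   [P → { }]
({{}{}{}{}}PP) => ({{}{}{}{}}{}P)   [P → { }]
({{}{}{}{}}{}P) => ({{}{}{}{}}{}{})   [P → { }]

P=>S=>(P)=>(PP)=>(PPP)=>({P}PP)=>({PP}PP)=>({PPP}PP)=>({PPPP}PP)=>({{}PPP}PP)=>({{}{}PP}PP)=>({{}{}{}P}PP)=>({{}{}{}{}}PP)=>({{}{}{}{}}{}P)=>({{}{}{}{}}{}{})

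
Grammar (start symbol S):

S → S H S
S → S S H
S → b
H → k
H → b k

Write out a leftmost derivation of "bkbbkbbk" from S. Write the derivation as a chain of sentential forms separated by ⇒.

S ⇒ SSH ⇒ SHSSH ⇒ SHSHSSH ⇒ bHSHSSH ⇒ bkSHSSH ⇒ bkbHSSH ⇒ bkbbkSSH ⇒ bkbbkbSH ⇒ bkbbkbbH ⇒ bkbbkbbk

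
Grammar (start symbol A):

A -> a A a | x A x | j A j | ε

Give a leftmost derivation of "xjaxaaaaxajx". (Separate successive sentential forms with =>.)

A => xAx => xjAjx => xjaAajx => xjaxAxajx => xjaxaAaxajx => xjaxaaAaaxajx => xjaxaaaaxajx

A => xAx   [A -> x A x]
xAx => xjAjx   [A -> j A j]
xjAjx => xjaAajx   [A -> a A a]
xjaAajx => xjaxAxajx   [A -> x A x]
xjaxAxajx => xjaxaAaxajx   [A -> a A a]
xjaxaAaxajx => xjaxaaAaaxajx   [A -> a A a]
xjaxaaAaaxajx => xjaxaaaaxajx   [A -> ε]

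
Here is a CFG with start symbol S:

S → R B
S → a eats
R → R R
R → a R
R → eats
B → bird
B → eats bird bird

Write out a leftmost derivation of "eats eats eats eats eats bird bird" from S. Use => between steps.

S => R B => R R B => R R R B => eats R R B => eats eats R B => eats eats R R B => eats eats eats R B => eats eats eats eats B => eats eats eats eats eats bird bird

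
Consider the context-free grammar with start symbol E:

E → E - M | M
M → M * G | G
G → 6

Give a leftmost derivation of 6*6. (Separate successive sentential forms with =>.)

E => M => M*G => G*G => 6*G => 6*6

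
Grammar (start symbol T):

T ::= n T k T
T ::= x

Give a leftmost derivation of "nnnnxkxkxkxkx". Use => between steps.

T => nTkT => nnTkTkT => nnnTkTkTkT => nnnnTkTkTkTkT => nnnnxkTkTkTkT => nnnnxkxkTkTkT => nnnnxkxkxkTkT => nnnnxkxkxkxkT => nnnnxkxkxkxkx

T => nTkT   [T ::= n T k T]
nTkT => nnTkTkT   [T ::= n T k T]
nnTkTkT => nnnTkTkTkT   [T ::= n T k T]
nnnTkTkTkT => nnnnTkTkTkTkT   [T ::= n T k T]
nnnnTkTkTkTkT => nnnnxkTkTkTkT   [T ::= x]
nnnnxkTkTkTkT => nnnnxkxkTkTkT   [T ::= x]
nnnnxkxkTkTkT => nnnnxkxkxkTkT   [T ::= x]
nnnnxkxkxkTkT => nnnnxkxkxkxkT   [T ::= x]
nnnnxkxkxkxkT => nnnnxkxkxkxkx   [T ::= x]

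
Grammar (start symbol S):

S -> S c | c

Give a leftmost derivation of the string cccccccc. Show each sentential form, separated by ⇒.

S ⇒ Sc ⇒ Scc ⇒ Sccc ⇒ Scccc ⇒ Sccccc ⇒ Scccccc ⇒ Sccccccc ⇒ cccccccc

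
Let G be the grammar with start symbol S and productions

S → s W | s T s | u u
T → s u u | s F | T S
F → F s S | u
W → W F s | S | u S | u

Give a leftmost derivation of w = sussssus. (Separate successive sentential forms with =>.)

S=>sW=>suS=>susW=>susS=>sussW=>sussS=>susssTs=>sussssFs=>sussssus

S => sW   [S → s W]
sW => suS   [W → u S]
suS => susW   [S → s W]
susW => susS   [W → S]
susS => sussW   [S → s W]
sussW => sussS   [W → S]
sussS => susssTs   [S → s T s]
susssTs => sussssFs   [T → s F]
sussssFs => sussssus   [F → u]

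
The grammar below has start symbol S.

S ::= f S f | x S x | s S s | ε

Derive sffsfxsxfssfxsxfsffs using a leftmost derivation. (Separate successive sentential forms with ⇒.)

S ⇒ sSs ⇒ sfSfs ⇒ sffSffs ⇒ sffsSsffs ⇒ sffsfSfsffs ⇒ sffsfxSxfsffs ⇒ sffsfxsSsxfsffs ⇒ sffsfxsxSxsxfsffs ⇒ sffsfxsxfSfxsxfsffs ⇒ sffsfxsxfsSsfxsxfsffs ⇒ sffsfxsxfssfxsxfsffs

S ⇒ sSs   [S ::= s S s]
sSs ⇒ sfSfs   [S ::= f S f]
sfSfs ⇒ sffSffs   [S ::= f S f]
sffSffs ⇒ sffsSsffs   [S ::= s S s]
sffsSsffs ⇒ sffsfSfsffs   [S ::= f S f]
sffsfSfsffs ⇒ sffsfxSxfsffs   [S ::= x S x]
sffsfxSxfsffs ⇒ sffsfxsSsxfsffs   [S ::= s S s]
sffsfxsSsxfsffs ⇒ sffsfxsxSxsxfsffs   [S ::= x S x]
sffsfxsxSxsxfsffs ⇒ sffsfxsxfSfxsxfsffs   [S ::= f S f]
sffsfxsxfSfxsxfsffs ⇒ sffsfxsxfsSsfxsxfsffs   [S ::= s S s]
sffsfxsxfsSsfxsxfsffs ⇒ sffsfxsxfssfxsxfsffs   [S ::= ε]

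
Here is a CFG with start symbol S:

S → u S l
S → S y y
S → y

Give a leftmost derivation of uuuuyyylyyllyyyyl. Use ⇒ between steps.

S ⇒ uSl ⇒ uSyyl ⇒ uSyyyyl ⇒ uuSlyyyyl ⇒ uuuSllyyyyl ⇒ uuuSyyllyyyyl ⇒ uuuuSlyyllyyyyl ⇒ uuuuSyylyyllyyyyl ⇒ uuuuyyylyyllyyyyl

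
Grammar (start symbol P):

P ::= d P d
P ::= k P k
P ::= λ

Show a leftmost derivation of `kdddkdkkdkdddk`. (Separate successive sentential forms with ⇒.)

P ⇒ kPk   [P ::= k P k]
kPk ⇒ kdPdk   [P ::= d P d]
kdPdk ⇒ kddPddk   [P ::= d P d]
kddPddk ⇒ kdddPdddk   [P ::= d P d]
kdddPdddk ⇒ kdddkPkdddk   [P ::= k P k]
kdddkPkdddk ⇒ kdddkdPdkdddk   [P ::= d P d]
kdddkdPdkdddk ⇒ kdddkdkPkdkdddk   [P ::= k P k]
kdddkdkPkdkdddk ⇒ kdddkdkkdkdddk   [P ::= λ]

P ⇒ kPk ⇒ kdPdk ⇒ kddPddk ⇒ kdddPdddk ⇒ kdddkPkdddk ⇒ kdddkdPdkdddk ⇒ kdddkdkPkdkdddk ⇒ kdddkdkkdkdddk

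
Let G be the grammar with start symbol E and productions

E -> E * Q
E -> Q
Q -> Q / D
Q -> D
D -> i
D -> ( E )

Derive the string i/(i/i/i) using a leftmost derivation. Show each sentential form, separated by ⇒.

E ⇒ Q   [E -> Q]
Q ⇒ Q/D   [Q -> Q / D]
Q/D ⇒ D/D   [Q -> D]
D/D ⇒ i/D   [D -> i]
i/D ⇒ i/(E)   [D -> ( E )]
i/(E) ⇒ i/(Q)   [E -> Q]
i/(Q) ⇒ i/(Q/D)   [Q -> Q / D]
i/(Q/D) ⇒ i/(Q/D/D)   [Q -> Q / D]
i/(Q/D/D) ⇒ i/(D/D/D)   [Q -> D]
i/(D/D/D) ⇒ i/(i/D/D)   [D -> i]
i/(i/D/D) ⇒ i/(i/i/D)   [D -> i]
i/(i/i/D) ⇒ i/(i/i/i)   [D -> i]

E ⇒ Q ⇒ Q/D ⇒ D/D ⇒ i/D ⇒ i/(E) ⇒ i/(Q) ⇒ i/(Q/D) ⇒ i/(Q/D/D) ⇒ i/(D/D/D) ⇒ i/(i/D/D) ⇒ i/(i/i/D) ⇒ i/(i/i/i)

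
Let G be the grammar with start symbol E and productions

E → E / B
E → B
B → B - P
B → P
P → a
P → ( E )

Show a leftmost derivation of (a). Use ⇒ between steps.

E⇒B⇒P⇒(E)⇒(B)⇒(P)⇒(a)

E ⇒ B   [E → B]
B ⇒ P   [B → P]
P ⇒ (E)   [P → ( E )]
(E) ⇒ (B)   [E → B]
(B) ⇒ (P)   [B → P]
(P) ⇒ (a)   [P → a]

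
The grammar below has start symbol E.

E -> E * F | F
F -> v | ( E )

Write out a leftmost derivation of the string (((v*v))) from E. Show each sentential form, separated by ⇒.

E ⇒ F ⇒ (E) ⇒ (F) ⇒ ((E)) ⇒ ((F)) ⇒ (((E))) ⇒ (((E*F))) ⇒ (((F*F))) ⇒ (((v*F))) ⇒ (((v*v)))

E ⇒ F   [E -> F]
F ⇒ (E)   [F -> ( E )]
(E) ⇒ (F)   [E -> F]
(F) ⇒ ((E))   [F -> ( E )]
((E)) ⇒ ((F))   [E -> F]
((F)) ⇒ (((E)))   [F -> ( E )]
(((E))) ⇒ (((E*F)))   [E -> E * F]
(((E*F))) ⇒ (((F*F)))   [E -> F]
(((F*F))) ⇒ (((v*F)))   [F -> v]
(((v*F))) ⇒ (((v*v)))   [F -> v]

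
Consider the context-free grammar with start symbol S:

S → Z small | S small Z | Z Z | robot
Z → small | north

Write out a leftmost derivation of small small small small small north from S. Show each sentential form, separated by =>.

S => S small Z => S small Z small Z => Z small small Z small Z => small small small Z small Z => small small small small small Z => small small small small small north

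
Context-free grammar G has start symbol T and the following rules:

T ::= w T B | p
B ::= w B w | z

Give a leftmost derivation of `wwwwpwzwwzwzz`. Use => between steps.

T => wTB   [T ::= w T B]
wTB => wwTBB   [T ::= w T B]
wwTBB => wwwTBBB   [T ::= w T B]
wwwTBBB => wwwwTBBBB   [T ::= w T B]
wwwwTBBBB => wwwwpBBBB   [T ::= p]
wwwwpBBBB => wwwwpwBwBBB   [B ::= w B w]
wwwwpwBwBBB => wwwwpwzwBBB   [B ::= z]
wwwwpwzwBBB => wwwwpwzwwBwBB   [B ::= w B w]
wwwwpwzwwBwBB => wwwwpwzwwzwBB   [B ::= z]
wwwwpwzwwzwBB => wwwwpwzwwzwzB   [B ::= z]
wwwwpwzwwzwzB => wwwwpwzwwzwzz   [B ::= z]

T => wTB => wwTBB => wwwTBBB => wwwwTBBBB => wwwwpBBBB => wwwwpwBwBBB => wwwwpwzwBBB => wwwwpwzwwBwBB => wwwwpwzwwzwBB => wwwwpwzwwzwzB => wwwwpwzwwzwzz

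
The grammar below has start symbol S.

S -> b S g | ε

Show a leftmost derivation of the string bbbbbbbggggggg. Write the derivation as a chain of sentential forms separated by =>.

S => bSg => bbSgg => bbbSggg => bbbbSgggg => bbbbbSggggg => bbbbbbSgggggg => bbbbbbbSggggggg => bbbbbbbggggggg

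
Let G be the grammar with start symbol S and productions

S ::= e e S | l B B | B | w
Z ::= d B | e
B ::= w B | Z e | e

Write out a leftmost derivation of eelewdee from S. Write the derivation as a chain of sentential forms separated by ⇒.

S⇒eeS⇒eelBB⇒eeleB⇒eelewB⇒eelewZe⇒eelewdBe⇒eelewdee

S ⇒ eeS   [S ::= e e S]
eeS ⇒ eelBB   [S ::= l B B]
eelBB ⇒ eeleB   [B ::= e]
eeleB ⇒ eelewB   [B ::= w B]
eelewB ⇒ eelewZe   [B ::= Z e]
eelewZe ⇒ eelewdBe   [Z ::= d B]
eelewdBe ⇒ eelewdee   [B ::= e]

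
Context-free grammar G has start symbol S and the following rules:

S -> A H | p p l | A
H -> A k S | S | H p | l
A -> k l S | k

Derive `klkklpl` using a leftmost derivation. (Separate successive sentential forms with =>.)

S=>AH=>klSH=>klAHH=>klkHH=>klkSH=>klkAHH=>klkkHH=>klkkHpH=>klkklpH=>klkklpl

S => AH   [S -> A H]
AH => klSH   [A -> k l S]
klSH => klAHH   [S -> A H]
klAHH => klkHH   [A -> k]
klkHH => klkSH   [H -> S]
klkSH => klkAHH   [S -> A H]
klkAHH => klkkHH   [A -> k]
klkkHH => klkkHpH   [H -> H p]
klkkHpH => klkklpH   [H -> l]
klkklpH => klkklpl   [H -> l]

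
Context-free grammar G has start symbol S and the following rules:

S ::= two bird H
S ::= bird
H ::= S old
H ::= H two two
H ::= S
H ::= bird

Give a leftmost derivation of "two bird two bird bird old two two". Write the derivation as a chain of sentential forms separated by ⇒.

S ⇒ two bird H ⇒ two bird H two two ⇒ two bird S old two two ⇒ two bird two bird H old two two ⇒ two bird two bird bird old two two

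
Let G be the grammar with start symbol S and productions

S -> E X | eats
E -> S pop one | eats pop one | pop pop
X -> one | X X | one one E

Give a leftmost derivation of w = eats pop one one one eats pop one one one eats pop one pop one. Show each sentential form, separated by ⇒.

S ⇒ E X ⇒ eats pop one X ⇒ eats pop one one one E ⇒ eats pop one one one S pop one ⇒ eats pop one one one E X pop one ⇒ eats pop one one one S pop one X pop one ⇒ eats pop one one one eats pop one X pop one ⇒ eats pop one one one eats pop one one one E pop one ⇒ eats pop one one one eats pop one one one eats pop one pop one

S ⇒ E X   [S -> E X]
E X ⇒ eats pop one X   [E -> eats pop one]
eats pop one X ⇒ eats pop one one one E   [X -> one one E]
eats pop one one one E ⇒ eats pop one one one S pop one   [E -> S pop one]
eats pop one one one S pop one ⇒ eats pop one one one E X pop one   [S -> E X]
eats pop one one one E X pop one ⇒ eats pop one one one S pop one X pop one   [E -> S pop one]
eats pop one one one S pop one X pop one ⇒ eats pop one one one eats pop one X pop one   [S -> eats]
eats pop one one one eats pop one X pop one ⇒ eats pop one one one eats pop one one one E pop one   [X -> one one E]
eats pop one one one eats pop one one one E pop one ⇒ eats pop one one one eats pop one one one eats pop one pop one   [E -> eats pop one]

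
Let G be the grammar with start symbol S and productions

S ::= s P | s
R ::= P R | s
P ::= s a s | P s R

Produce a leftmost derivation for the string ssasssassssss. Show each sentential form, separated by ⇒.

S ⇒ sP ⇒ sPsR ⇒ ssassR ⇒ ssassPR ⇒ ssassPsRR ⇒ ssassPsRsRR ⇒ ssasssassRsRR ⇒ ssasssassssRR ⇒ ssasssasssssR ⇒ ssasssassssss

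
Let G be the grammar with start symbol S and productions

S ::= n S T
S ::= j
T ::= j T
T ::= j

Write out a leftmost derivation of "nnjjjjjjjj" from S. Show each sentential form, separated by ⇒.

S ⇒ nST ⇒ nnSTT ⇒ nnjTT ⇒ nnjjTT ⇒ nnjjjT ⇒ nnjjjjT ⇒ nnjjjjjT ⇒ nnjjjjjjT ⇒ nnjjjjjjjT ⇒ nnjjjjjjjj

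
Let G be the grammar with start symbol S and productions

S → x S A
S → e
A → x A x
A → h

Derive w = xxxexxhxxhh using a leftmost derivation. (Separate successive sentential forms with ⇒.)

S ⇒ xSA ⇒ xxSAA ⇒ xxxSAAA ⇒ xxxeAAA ⇒ xxxexAxAA ⇒ xxxexxAxxAA ⇒ xxxexxhxxAA ⇒ xxxexxhxxhA ⇒ xxxexxhxxhh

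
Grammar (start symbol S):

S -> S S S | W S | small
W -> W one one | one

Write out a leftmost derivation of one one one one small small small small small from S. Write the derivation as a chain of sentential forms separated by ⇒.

S ⇒ S S S   [S -> S S S]
S S S ⇒ S S S S S   [S -> S S S]
S S S S S ⇒ W S S S S S   [S -> W S]
W S S S S S ⇒ one S S S S S   [W -> one]
one S S S S S ⇒ one W S S S S S   [S -> W S]
one W S S S S S ⇒ one W one one S S S S S   [W -> W one one]
one W one one S S S S S ⇒ one one one one S S S S S   [W -> one]
one one one one S S S S S ⇒ one one one one small S S S S   [S -> small]
one one one one small S S S S ⇒ one one one one small small S S S   [S -> small]
one one one one small small S S S ⇒ one one one one small small small S S   [S -> small]
one one one one small small small S S ⇒ one one one one small small small small S   [S -> small]
one one one one small small small small S ⇒ one one one one small small small small small   [S -> small]

S ⇒ S S S ⇒ S S S S S ⇒ W S S S S S ⇒ one S S S S S ⇒ one W S S S S S ⇒ one W one one S S S S S ⇒ one one one one S S S S S ⇒ one one one one small S S S S ⇒ one one one one small small S S S ⇒ one one one one small small small S S ⇒ one one one one small small small small S ⇒ one one one one small small small small small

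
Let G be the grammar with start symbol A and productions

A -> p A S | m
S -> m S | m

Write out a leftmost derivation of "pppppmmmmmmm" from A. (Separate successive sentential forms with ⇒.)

A ⇒ pAS ⇒ ppASS ⇒ pppASSS ⇒ ppppASSSS ⇒ pppppASSSSS ⇒ pppppmSSSSS ⇒ pppppmmSSSSS ⇒ pppppmmmSSSS ⇒ pppppmmmmSSS ⇒ pppppmmmmmSS ⇒ pppppmmmmmmS ⇒ pppppmmmmmmm

A ⇒ pAS   [A -> p A S]
pAS ⇒ ppASS   [A -> p A S]
ppASS ⇒ pppASSS   [A -> p A S]
pppASSS ⇒ ppppASSSS   [A -> p A S]
ppppASSSS ⇒ pppppASSSSS   [A -> p A S]
pppppASSSSS ⇒ pppppmSSSSS   [A -> m]
pppppmSSSSS ⇒ pppppmmSSSSS   [S -> m S]
pppppmmSSSSS ⇒ pppppmmmSSSS   [S -> m]
pppppmmmSSSS ⇒ pppppmmmmSSS   [S -> m]
pppppmmmmSSS ⇒ pppppmmmmmSS   [S -> m]
pppppmmmmmSS ⇒ pppppmmmmmmS   [S -> m]
pppppmmmmmmS ⇒ pppppmmmmmmm   [S -> m]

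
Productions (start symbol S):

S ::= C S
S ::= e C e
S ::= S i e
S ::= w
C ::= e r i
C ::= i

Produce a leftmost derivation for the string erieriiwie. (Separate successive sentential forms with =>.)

S => CS => eriS => eriSie => eriCSie => erieriSie => erieriCSie => erieriiSie => erieriiwie

S => CS   [S ::= C S]
CS => eriS   [C ::= e r i]
eriS => eriSie   [S ::= S i e]
eriSie => eriCSie   [S ::= C S]
eriCSie => erieriSie   [C ::= e r i]
erieriSie => erieriCSie   [S ::= C S]
erieriCSie => erieriiSie   [C ::= i]
erieriiSie => erieriiwie   [S ::= w]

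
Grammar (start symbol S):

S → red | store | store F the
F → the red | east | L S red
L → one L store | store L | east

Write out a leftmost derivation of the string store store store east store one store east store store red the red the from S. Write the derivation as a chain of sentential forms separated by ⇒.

S ⇒ store F the ⇒ store L S red the ⇒ store store L S red the ⇒ store store store L S red the ⇒ store store store east S red the ⇒ store store store east store F the red the ⇒ store store store east store L S red the red the ⇒ store store store east store one L store S red the red the ⇒ store store store east store one store L store S red the red the ⇒ store store store east store one store east store S red the red the ⇒ store store store east store one store east store store red the red the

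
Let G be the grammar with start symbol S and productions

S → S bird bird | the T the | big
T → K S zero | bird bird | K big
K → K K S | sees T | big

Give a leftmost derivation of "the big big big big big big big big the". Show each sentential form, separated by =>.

S => the T the => the K big the => the K K S big the => the K K S K S big the => the K K S K S K S big the => the big K S K S K S big the => the big big S K S K S big the => the big big big K S K S big the => the big big big big S K S big the => the big big big big big K S big the => the big big big big big big S big the => the big big big big big big big big the

S => the T the   [S → the T the]
the T the => the K big the   [T → K big]
the K big the => the K K S big the   [K → K K S]
the K K S big the => the K K S K S big the   [K → K K S]
the K K S K S big the => the K K S K S K S big the   [K → K K S]
the K K S K S K S big the => the big K S K S K S big the   [K → big]
the big K S K S K S big the => the big big S K S K S big the   [K → big]
the big big S K S K S big the => the big big big K S K S big the   [S → big]
the big big big K S K S big the => the big big big big S K S big the   [K → big]
the big big big big S K S big the => the big big big big big K S big the   [S → big]
the big big big big big K S big the => the big big big big big big S big the   [K → big]
the big big big big big big S big the => the big big big big big big big big the   [S → big]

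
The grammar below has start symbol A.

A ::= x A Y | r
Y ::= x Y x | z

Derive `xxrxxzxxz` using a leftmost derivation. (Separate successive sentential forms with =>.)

A=>xAY=>xxAYY=>xxrYY=>xxrxYxY=>xxrxxYxxY=>xxrxxzxxY=>xxrxxzxxz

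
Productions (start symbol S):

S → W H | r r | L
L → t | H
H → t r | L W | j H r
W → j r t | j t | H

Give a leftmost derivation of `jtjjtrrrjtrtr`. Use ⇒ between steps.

S ⇒ WH ⇒ HH ⇒ jHrH ⇒ jLWrH ⇒ jHWrH ⇒ jLWWrH ⇒ jtWWrH ⇒ jtHWrH ⇒ jtjHrWrH ⇒ jtjjHrrWrH ⇒ jtjjtrrrWrH ⇒ jtjjtrrrjtrH ⇒ jtjjtrrrjtrtr

S ⇒ WH   [S → W H]
WH ⇒ HH   [W → H]
HH ⇒ jHrH   [H → j H r]
jHrH ⇒ jLWrH   [H → L W]
jLWrH ⇒ jHWrH   [L → H]
jHWrH ⇒ jLWWrH   [H → L W]
jLWWrH ⇒ jtWWrH   [L → t]
jtWWrH ⇒ jtHWrH   [W → H]
jtHWrH ⇒ jtjHrWrH   [H → j H r]
jtjHrWrH ⇒ jtjjHrrWrH   [H → j H r]
jtjjHrrWrH ⇒ jtjjtrrrWrH   [H → t r]
jtjjtrrrWrH ⇒ jtjjtrrrjtrH   [W → j t]
jtjjtrrrjtrH ⇒ jtjjtrrrjtrtr   [H → t r]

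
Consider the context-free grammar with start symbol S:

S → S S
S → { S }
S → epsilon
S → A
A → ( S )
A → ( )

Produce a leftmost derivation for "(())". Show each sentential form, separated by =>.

S => SS   [S → S S]
SS => SSS   [S → S S]
SSS => ASS   [S → A]
ASS => (S)SS   [A → ( S )]
(S)SS => (SS)SS   [S → S S]
(SS)SS => (AS)SS   [S → A]
(AS)SS => (()S)SS   [A → ( )]
(()S)SS => (())SS   [S → epsilon]
(())SS => (())S   [S → epsilon]
(())S => (())   [S → epsilon]

S => SS => SSS => ASS => (S)SS => (SS)SS => (AS)SS => (()S)SS => (())SS => (())S => (())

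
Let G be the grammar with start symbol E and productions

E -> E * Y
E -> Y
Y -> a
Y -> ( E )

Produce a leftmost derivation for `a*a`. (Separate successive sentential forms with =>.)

E=>E*Y=>Y*Y=>a*Y=>a*a

E => E*Y   [E -> E * Y]
E*Y => Y*Y   [E -> Y]
Y*Y => a*Y   [Y -> a]
a*Y => a*a   [Y -> a]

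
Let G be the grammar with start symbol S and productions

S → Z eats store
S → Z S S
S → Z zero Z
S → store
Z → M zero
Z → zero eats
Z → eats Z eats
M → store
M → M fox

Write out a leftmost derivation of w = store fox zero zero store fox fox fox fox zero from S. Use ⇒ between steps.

S ⇒ Z zero Z   [S → Z zero Z]
Z zero Z ⇒ M zero zero Z   [Z → M zero]
M zero zero Z ⇒ M fox zero zero Z   [M → M fox]
M fox zero zero Z ⇒ store fox zero zero Z   [M → store]
store fox zero zero Z ⇒ store fox zero zero M zero   [Z → M zero]
store fox zero zero M zero ⇒ store fox zero zero M fox zero   [M → M fox]
store fox zero zero M fox zero ⇒ store fox zero zero M fox fox zero   [M → M fox]
store fox zero zero M fox fox zero ⇒ store fox zero zero M fox fox fox zero   [M → M fox]
store fox zero zero M fox fox fox zero ⇒ store fox zero zero M fox fox fox fox zero   [M → M fox]
store fox zero zero M fox fox fox fox zero ⇒ store fox zero zero store fox fox fox fox zero   [M → store]

S ⇒ Z zero Z ⇒ M zero zero Z ⇒ M fox zero zero Z ⇒ store fox zero zero Z ⇒ store fox zero zero M zero ⇒ store fox zero zero M fox zero ⇒ store fox zero zero M fox fox zero ⇒ store fox zero zero M fox fox fox zero ⇒ store fox zero zero M fox fox fox fox zero ⇒ store fox zero zero store fox fox fox fox zero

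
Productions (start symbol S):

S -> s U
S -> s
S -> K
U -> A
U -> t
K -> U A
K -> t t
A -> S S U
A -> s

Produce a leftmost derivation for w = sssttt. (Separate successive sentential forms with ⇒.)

S ⇒ sU   [S -> s U]
sU ⇒ sA   [U -> A]
sA ⇒ sSSU   [A -> S S U]
sSSU ⇒ ssUSU   [S -> s U]
ssUSU ⇒ ssASU   [U -> A]
ssASU ⇒ sssSU   [A -> s]
sssSU ⇒ sssKU   [S -> K]
sssKU ⇒ sssttU   [K -> t t]
sssttU ⇒ sssttt   [U -> t]

S ⇒ sU ⇒ sA ⇒ sSSU ⇒ ssUSU ⇒ ssASU ⇒ sssSU ⇒ sssKU ⇒ sssttU ⇒ sssttt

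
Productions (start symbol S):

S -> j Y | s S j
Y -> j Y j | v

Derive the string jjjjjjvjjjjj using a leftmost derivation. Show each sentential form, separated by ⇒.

S ⇒ jY ⇒ jjYj ⇒ jjjYjj ⇒ jjjjYjjj ⇒ jjjjjYjjjj ⇒ jjjjjjYjjjjj ⇒ jjjjjjvjjjjj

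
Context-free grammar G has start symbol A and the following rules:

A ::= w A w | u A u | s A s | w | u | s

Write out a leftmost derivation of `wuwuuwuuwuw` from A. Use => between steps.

A => wAw   [A ::= w A w]
wAw => wuAuw   [A ::= u A u]
wuAuw => wuwAwuw   [A ::= w A w]
wuwAwuw => wuwuAuwuw   [A ::= u A u]
wuwuAuwuw => wuwuuAuuwuw   [A ::= u A u]
wuwuuAuuwuw => wuwuuwuuwuw   [A ::= w]

A => wAw => wuAuw => wuwAwuw => wuwuAuwuw => wuwuuAuuwuw => wuwuuwuuwuw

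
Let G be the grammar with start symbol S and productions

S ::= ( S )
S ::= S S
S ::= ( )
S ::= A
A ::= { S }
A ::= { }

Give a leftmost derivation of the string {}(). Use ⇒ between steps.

S ⇒ SS ⇒ AS ⇒ {}S ⇒ {}()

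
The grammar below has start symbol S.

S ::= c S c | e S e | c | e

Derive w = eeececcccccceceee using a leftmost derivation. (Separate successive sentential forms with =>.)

S => eSe   [S ::= e S e]
eSe => eeSee   [S ::= e S e]
eeSee => eeeSeee   [S ::= e S e]
eeeSeee => eeecSceee   [S ::= c S c]
eeecSceee => eeeceSeceee   [S ::= e S e]
eeeceSeceee => eeececSceceee   [S ::= c S c]
eeececSceceee => eeececcScceceee   [S ::= c S c]
eeececcScceceee => eeececccSccceceee   [S ::= c S c]
eeececccSccceceee => eeececcccccceceee   [S ::= c]

S => eSe => eeSee => eeeSeee => eeecSceee => eeeceSeceee => eeececSceceee => eeececcScceceee => eeececccSccceceee => eeececcccccceceee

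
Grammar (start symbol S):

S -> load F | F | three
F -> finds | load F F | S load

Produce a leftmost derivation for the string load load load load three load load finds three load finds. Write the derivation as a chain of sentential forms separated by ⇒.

S ⇒ load F   [S -> load F]
load F ⇒ load load F F   [F -> load F F]
load load F F ⇒ load load load F F F   [F -> load F F]
load load load F F F ⇒ load load load load F F F F   [F -> load F F]
load load load load F F F F ⇒ load load load load S load F F F   [F -> S load]
load load load load S load F F F ⇒ load load load load F load F F F   [S -> F]
load load load load F load F F F ⇒ load load load load S load load F F F   [F -> S load]
load load load load S load load F F F ⇒ load load load load three load load F F F   [S -> three]
load load load load three load load F F F ⇒ load load load load three load load finds F F   [F -> finds]
load load load load three load load finds F F ⇒ load load load load three load load finds S load F   [F -> S load]
load load load load three load load finds S load F ⇒ load load load load three load load finds three load F   [S -> three]
load load load load three load load finds three load F ⇒ load load load load three load load finds three load finds   [F -> finds]

S ⇒ load F ⇒ load load F F ⇒ load load load F F F ⇒ load load load load F F F F ⇒ load load load load S load F F F ⇒ load load load load F load F F F ⇒ load load load load S load load F F F ⇒ load load load load three load load F F F ⇒ load load load load three load load finds F F ⇒ load load load load three load load finds S load F ⇒ load load load load three load load finds three load F ⇒ load load load load three load load finds three load finds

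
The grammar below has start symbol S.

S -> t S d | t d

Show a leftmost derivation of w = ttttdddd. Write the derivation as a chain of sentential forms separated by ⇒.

S ⇒ tSd ⇒ ttSdd ⇒ tttSddd ⇒ ttttdddd

S ⇒ tSd   [S -> t S d]
tSd ⇒ ttSdd   [S -> t S d]
ttSdd ⇒ tttSddd   [S -> t S d]
tttSddd ⇒ ttttdddd   [S -> t d]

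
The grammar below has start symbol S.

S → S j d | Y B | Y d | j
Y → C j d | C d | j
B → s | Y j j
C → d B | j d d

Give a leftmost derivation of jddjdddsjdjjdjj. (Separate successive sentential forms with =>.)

S => YB => CjdB => jddjdB => jddjdYjj => jddjdCdjj => jddjddBdjj => jddjddYjjdjj => jddjddCjdjjdjj => jddjdddBjdjjdjj => jddjdddsjdjjdjj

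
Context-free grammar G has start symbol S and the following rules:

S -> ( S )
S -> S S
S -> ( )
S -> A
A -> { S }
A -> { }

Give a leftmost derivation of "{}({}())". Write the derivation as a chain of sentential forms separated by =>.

S => SS => AS => {}S => {}(S) => {}(SS) => {}(AS) => {}({}S) => {}({}())

S => SS   [S -> S S]
SS => AS   [S -> A]
AS => {}S   [A -> { }]
{}S => {}(S)   [S -> ( S )]
{}(S) => {}(SS)   [S -> S S]
{}(SS) => {}(AS)   [S -> A]
{}(AS) => {}({}S)   [A -> { }]
{}({}S) => {}({}())   [S -> ( )]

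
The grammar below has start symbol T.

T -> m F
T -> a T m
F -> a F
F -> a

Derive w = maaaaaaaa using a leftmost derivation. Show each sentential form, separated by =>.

T => mF => maF => maaF => maaaF => maaaaF => maaaaaF => maaaaaaF => maaaaaaaF => maaaaaaaa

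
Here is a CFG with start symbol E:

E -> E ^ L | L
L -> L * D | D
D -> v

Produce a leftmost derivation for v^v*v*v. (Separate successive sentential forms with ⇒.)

E ⇒ E^L   [E -> E ^ L]
E^L ⇒ L^L   [E -> L]
L^L ⇒ D^L   [L -> D]
D^L ⇒ v^L   [D -> v]
v^L ⇒ v^L*D   [L -> L * D]
v^L*D ⇒ v^L*D*D   [L -> L * D]
v^L*D*D ⇒ v^D*D*D   [L -> D]
v^D*D*D ⇒ v^v*D*D   [D -> v]
v^v*D*D ⇒ v^v*v*D   [D -> v]
v^v*v*D ⇒ v^v*v*v   [D -> v]

E ⇒ E^L ⇒ L^L ⇒ D^L ⇒ v^L ⇒ v^L*D ⇒ v^L*D*D ⇒ v^D*D*D ⇒ v^v*D*D ⇒ v^v*v*D ⇒ v^v*v*v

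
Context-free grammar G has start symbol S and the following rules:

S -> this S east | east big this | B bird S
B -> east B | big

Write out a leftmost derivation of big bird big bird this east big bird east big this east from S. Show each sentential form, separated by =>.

S => B bird S => big bird S => big bird B bird S => big bird big bird S => big bird big bird this S east => big bird big bird this B bird S east => big bird big bird this east B bird S east => big bird big bird this east big bird S east => big bird big bird this east big bird east big this east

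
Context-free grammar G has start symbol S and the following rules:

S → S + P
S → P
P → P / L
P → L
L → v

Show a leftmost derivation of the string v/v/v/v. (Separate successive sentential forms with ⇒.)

S ⇒ P   [S → P]
P ⇒ P/L   [P → P / L]
P/L ⇒ P/L/L   [P → P / L]
P/L/L ⇒ P/L/L/L   [P → P / L]
P/L/L/L ⇒ L/L/L/L   [P → L]
L/L/L/L ⇒ v/L/L/L   [L → v]
v/L/L/L ⇒ v/v/L/L   [L → v]
v/v/L/L ⇒ v/v/v/L   [L → v]
v/v/v/L ⇒ v/v/v/v   [L → v]

S ⇒ P ⇒ P/L ⇒ P/L/L ⇒ P/L/L/L ⇒ L/L/L/L ⇒ v/L/L/L ⇒ v/v/L/L ⇒ v/v/v/L ⇒ v/v/v/v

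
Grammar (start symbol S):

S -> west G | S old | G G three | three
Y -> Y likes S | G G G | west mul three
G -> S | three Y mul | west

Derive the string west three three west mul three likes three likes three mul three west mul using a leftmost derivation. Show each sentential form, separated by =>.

S => west G   [S -> west G]
west G => west three Y mul   [G -> three Y mul]
west three Y mul => west three G G G mul   [Y -> G G G]
west three G G G mul => west three three Y mul G G mul   [G -> three Y mul]
west three three Y mul G G mul => west three three Y likes S mul G G mul   [Y -> Y likes S]
west three three Y likes S mul G G mul => west three three Y likes S likes S mul G G mul   [Y -> Y likes S]
west three three Y likes S likes S mul G G mul => west three three west mul three likes S likes S mul G G mul   [Y -> west mul three]
west three three west mul three likes S likes S mul G G mul => west three three west mul three likes three likes S mul G G mul   [S -> three]
west three three west mul three likes three likes S mul G G mul => west three three west mul three likes three likes three mul G G mul   [S -> three]
west three three west mul three likes three likes three mul G G mul => west three three west mul three likes three likes three mul S G mul   [G -> S]
west three three west mul three likes three likes three mul S G mul => west three three west mul three likes three likes three mul three G mul   [S -> three]
west three three west mul three likes three likes three mul three G mul => west three three west mul three likes three likes three mul three west mul   [G -> west]

S => west G => west three Y mul => west three G G G mul => west three three Y mul G G mul => west three three Y likes S mul G G mul => west three three Y likes S likes S mul G G mul => west three three west mul three likes S likes S mul G G mul => west three three west mul three likes three likes S mul G G mul => west three three west mul three likes three likes three mul G G mul => west three three west mul three likes three likes three mul S G mul => west three three west mul three likes three likes three mul three G mul => west three three west mul three likes three likes three mul three west mul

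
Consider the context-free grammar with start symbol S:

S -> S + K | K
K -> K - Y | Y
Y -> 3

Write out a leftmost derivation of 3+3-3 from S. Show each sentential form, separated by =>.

S => S+K => K+K => Y+K => 3+K => 3+K-Y => 3+Y-Y => 3+3-Y => 3+3-3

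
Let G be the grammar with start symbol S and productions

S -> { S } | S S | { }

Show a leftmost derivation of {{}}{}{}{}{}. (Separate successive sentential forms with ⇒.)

S ⇒ SS ⇒ SSS ⇒ SSSS ⇒ SSSSS ⇒ {S}SSSS ⇒ {{}}SSSS ⇒ {{}}{}SSS ⇒ {{}}{}{}SS ⇒ {{}}{}{}{}S ⇒ {{}}{}{}{}{}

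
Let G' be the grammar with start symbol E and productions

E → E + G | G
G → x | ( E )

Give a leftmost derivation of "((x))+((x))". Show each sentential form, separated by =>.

E => E+G   [E → E + G]
E+G => G+G   [E → G]
G+G => (E)+G   [G → ( E )]
(E)+G => (G)+G   [E → G]
(G)+G => ((E))+G   [G → ( E )]
((E))+G => ((G))+G   [E → G]
((G))+G => ((x))+G   [G → x]
((x))+G => ((x))+(E)   [G → ( E )]
((x))+(E) => ((x))+(G)   [E → G]
((x))+(G) => ((x))+((E))   [G → ( E )]
((x))+((E)) => ((x))+((G))   [E → G]
((x))+((G)) => ((x))+((x))   [G → x]

E=>E+G=>G+G=>(E)+G=>(G)+G=>((E))+G=>((G))+G=>((x))+G=>((x))+(E)=>((x))+(G)=>((x))+((E))=>((x))+((G))=>((x))+((x))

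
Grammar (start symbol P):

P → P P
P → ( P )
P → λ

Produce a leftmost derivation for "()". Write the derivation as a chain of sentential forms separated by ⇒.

P⇒PP⇒PPP⇒PPPP⇒PPPPP⇒PPPPPP⇒(P)PPPPP⇒()PPPPP⇒()PPPP⇒()PPP⇒()PP⇒()P⇒()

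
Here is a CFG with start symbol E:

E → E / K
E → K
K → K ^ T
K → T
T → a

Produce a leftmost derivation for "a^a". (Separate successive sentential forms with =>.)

E => K => K^T => T^T => a^T => a^a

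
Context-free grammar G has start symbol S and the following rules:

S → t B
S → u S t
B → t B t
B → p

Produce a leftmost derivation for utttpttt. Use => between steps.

S => uSt => utBt => uttBtt => utttBttt => utttpttt

S => uSt   [S → u S t]
uSt => utBt   [S → t B]
utBt => uttBtt   [B → t B t]
uttBtt => utttBttt   [B → t B t]
utttBttt => utttpttt   [B → p]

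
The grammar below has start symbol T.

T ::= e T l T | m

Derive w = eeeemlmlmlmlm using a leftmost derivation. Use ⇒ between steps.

T⇒eTlT⇒eeTlTlT⇒eeeTlTlTlT⇒eeeeTlTlTlTlT⇒eeeemlTlTlTlT⇒eeeemlmlTlTlT⇒eeeemlmlmlTlT⇒eeeemlmlmlmlT⇒eeeemlmlmlmlm

T ⇒ eTlT   [T ::= e T l T]
eTlT ⇒ eeTlTlT   [T ::= e T l T]
eeTlTlT ⇒ eeeTlTlTlT   [T ::= e T l T]
eeeTlTlTlT ⇒ eeeeTlTlTlTlT   [T ::= e T l T]
eeeeTlTlTlTlT ⇒ eeeemlTlTlTlT   [T ::= m]
eeeemlTlTlTlT ⇒ eeeemlmlTlTlT   [T ::= m]
eeeemlmlTlTlT ⇒ eeeemlmlmlTlT   [T ::= m]
eeeemlmlmlTlT ⇒ eeeemlmlmlmlT   [T ::= m]
eeeemlmlmlmlT ⇒ eeeemlmlmlmlm   [T ::= m]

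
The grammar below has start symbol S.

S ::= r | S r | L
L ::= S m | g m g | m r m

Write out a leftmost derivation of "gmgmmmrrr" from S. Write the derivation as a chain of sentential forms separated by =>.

S => Sr   [S ::= S r]
Sr => Srr   [S ::= S r]
Srr => Srrr   [S ::= S r]
Srrr => Lrrr   [S ::= L]
Lrrr => Smrrr   [L ::= S m]
Smrrr => Lmrrr   [S ::= L]
Lmrrr => Smmrrr   [L ::= S m]
Smmrrr => Lmmrrr   [S ::= L]
Lmmrrr => Smmmrrr   [L ::= S m]
Smmmrrr => Lmmmrrr   [S ::= L]
Lmmmrrr => gmgmmmrrr   [L ::= g m g]

S => Sr => Srr => Srrr => Lrrr => Smrrr => Lmrrr => Smmrrr => Lmmrrr => Smmmrrr => Lmmmrrr => gmgmmmrrr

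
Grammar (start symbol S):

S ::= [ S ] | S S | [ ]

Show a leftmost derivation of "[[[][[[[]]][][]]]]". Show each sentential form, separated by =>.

S=>[S]=>[[S]]=>[[SS]]=>[[[]S]]=>[[[][S]]]=>[[[][SS]]]=>[[[][SSS]]]=>[[[][[S]SS]]]=>[[[][[[S]]SS]]]=>[[[][[[[]]]SS]]]=>[[[][[[[]]][]S]]]=>[[[][[[[]]][][]]]]

S => [S]   [S ::= [ S ]]
[S] => [[S]]   [S ::= [ S ]]
[[S]] => [[SS]]   [S ::= S S]
[[SS]] => [[[]S]]   [S ::= [ ]]
[[[]S]] => [[[][S]]]   [S ::= [ S ]]
[[[][S]]] => [[[][SS]]]   [S ::= S S]
[[[][SS]]] => [[[][SSS]]]   [S ::= S S]
[[[][SSS]]] => [[[][[S]SS]]]   [S ::= [ S ]]
[[[][[S]SS]]] => [[[][[[S]]SS]]]   [S ::= [ S ]]
[[[][[[S]]SS]]] => [[[][[[[]]]SS]]]   [S ::= [ ]]
[[[][[[[]]]SS]]] => [[[][[[[]]][]S]]]   [S ::= [ ]]
[[[][[[[]]][]S]]] => [[[][[[[]]][][]]]]   [S ::= [ ]]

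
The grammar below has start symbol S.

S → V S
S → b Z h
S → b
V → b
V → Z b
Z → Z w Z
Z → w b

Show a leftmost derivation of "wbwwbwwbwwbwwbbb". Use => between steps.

S => VS   [S → V S]
VS => ZbS   [V → Z b]
ZbS => ZwZbS   [Z → Z w Z]
ZwZbS => ZwZwZbS   [Z → Z w Z]
ZwZwZbS => ZwZwZwZbS   [Z → Z w Z]
ZwZwZwZbS => ZwZwZwZwZbS   [Z → Z w Z]
ZwZwZwZwZbS => wbwZwZwZwZbS   [Z → w b]
wbwZwZwZwZbS => wbwwbwZwZwZbS   [Z → w b]
wbwwbwZwZwZbS => wbwwbwwbwZwZbS   [Z → w b]
wbwwbwwbwZwZbS => wbwwbwwbwwbwZbS   [Z → w b]
wbwwbwwbwwbwZbS => wbwwbwwbwwbwwbbS   [Z → w b]
wbwwbwwbwwbwwbbS => wbwwbwwbwwbwwbbb   [S → b]

S=>VS=>ZbS=>ZwZbS=>ZwZwZbS=>ZwZwZwZbS=>ZwZwZwZwZbS=>wbwZwZwZwZbS=>wbwwbwZwZwZbS=>wbwwbwwbwZwZbS=>wbwwbwwbwwbwZbS=>wbwwbwwbwwbwwbbS=>wbwwbwwbwwbwwbbb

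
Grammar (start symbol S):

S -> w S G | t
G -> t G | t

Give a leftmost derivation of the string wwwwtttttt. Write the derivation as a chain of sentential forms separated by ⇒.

S ⇒ wSG ⇒ wwSGG ⇒ wwwSGGG ⇒ wwwwSGGGG ⇒ wwwwtGGGG ⇒ wwwwttGGGG ⇒ wwwwtttGGG ⇒ wwwwttttGG ⇒ wwwwtttttG ⇒ wwwwtttttt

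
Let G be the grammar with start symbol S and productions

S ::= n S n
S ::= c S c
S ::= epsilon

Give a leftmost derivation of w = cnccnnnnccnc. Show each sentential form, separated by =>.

S => cSc => cnSnc => cncScnc => cnccSccnc => cnccnSnccnc => cnccnnSnnccnc => cnccnnnnccnc

S => cSc   [S ::= c S c]
cSc => cnSnc   [S ::= n S n]
cnSnc => cncScnc   [S ::= c S c]
cncScnc => cnccSccnc   [S ::= c S c]
cnccSccnc => cnccnSnccnc   [S ::= n S n]
cnccnSnccnc => cnccnnSnnccnc   [S ::= n S n]
cnccnnSnnccnc => cnccnnnnccnc   [S ::= epsilon]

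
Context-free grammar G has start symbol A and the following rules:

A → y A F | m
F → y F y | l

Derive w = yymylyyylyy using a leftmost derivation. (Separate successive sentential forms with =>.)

A => yAF => yyAFF => yymFF => yymyFyF => yymylyF => yymylyyFy => yymylyyyFyy => yymylyyylyy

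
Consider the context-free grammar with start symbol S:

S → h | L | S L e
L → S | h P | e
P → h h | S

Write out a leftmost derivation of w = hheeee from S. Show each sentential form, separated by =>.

S=>SLe=>LLe=>hPLe=>hSLe=>hSLeLe=>hhLeLe=>hheeLe=>hheeee

S => SLe   [S → S L e]
SLe => LLe   [S → L]
LLe => hPLe   [L → h P]
hPLe => hSLe   [P → S]
hSLe => hSLeLe   [S → S L e]
hSLeLe => hhLeLe   [S → h]
hhLeLe => hheeLe   [L → e]
hheeLe => hheeee   [L → e]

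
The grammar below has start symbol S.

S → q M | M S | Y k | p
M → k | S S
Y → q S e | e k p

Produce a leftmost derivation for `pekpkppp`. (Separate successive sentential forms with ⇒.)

S⇒MS⇒SSS⇒pSS⇒pYkS⇒pekpkS⇒pekpkMS⇒pekpkSSS⇒pekpkpSS⇒pekpkppS⇒pekpkppp

S ⇒ MS   [S → M S]
MS ⇒ SSS   [M → S S]
SSS ⇒ pSS   [S → p]
pSS ⇒ pYkS   [S → Y k]
pYkS ⇒ pekpkS   [Y → e k p]
pekpkS ⇒ pekpkMS   [S → M S]
pekpkMS ⇒ pekpkSSS   [M → S S]
pekpkSSS ⇒ pekpkpSS   [S → p]
pekpkpSS ⇒ pekpkppS   [S → p]
pekpkppS ⇒ pekpkppp   [S → p]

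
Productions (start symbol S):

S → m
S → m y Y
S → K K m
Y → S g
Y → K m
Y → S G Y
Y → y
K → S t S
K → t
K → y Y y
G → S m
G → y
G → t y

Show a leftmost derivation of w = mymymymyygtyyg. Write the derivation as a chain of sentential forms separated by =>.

S => myY   [S → m y Y]
myY => mySg   [Y → S g]
mySg => mymyYg   [S → m y Y]
mymyYg => mymySGYg   [Y → S G Y]
mymySGYg => mymymyYGYg   [S → m y Y]
mymymyYGYg => mymymySgGYg   [Y → S g]
mymymySgGYg => mymymymyYgGYg   [S → m y Y]
mymymymyYgGYg => mymymymyygGYg   [Y → y]
mymymymyygGYg => mymymymyygtyYg   [G → t y]
mymymymyygtyYg => mymymymyygtyyg   [Y → y]

S => myY => mySg => mymyYg => mymySGYg => mymymyYGYg => mymymySgGYg => mymymymyYgGYg => mymymymyygGYg => mymymymyygtyYg => mymymymyygtyyg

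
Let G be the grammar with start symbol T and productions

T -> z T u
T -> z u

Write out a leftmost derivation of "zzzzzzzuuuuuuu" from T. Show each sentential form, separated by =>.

T => zTu   [T -> z T u]
zTu => zzTuu   [T -> z T u]
zzTuu => zzzTuuu   [T -> z T u]
zzzTuuu => zzzzTuuuu   [T -> z T u]
zzzzTuuuu => zzzzzTuuuuu   [T -> z T u]
zzzzzTuuuuu => zzzzzzTuuuuuu   [T -> z T u]
zzzzzzTuuuuuu => zzzzzzzuuuuuuu   [T -> z u]

T => zTu => zzTuu => zzzTuuu => zzzzTuuuu => zzzzzTuuuuu => zzzzzzTuuuuuu => zzzzzzzuuuuuuu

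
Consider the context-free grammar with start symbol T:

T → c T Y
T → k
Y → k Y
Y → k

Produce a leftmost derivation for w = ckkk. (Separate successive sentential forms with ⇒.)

T ⇒ cTY   [T → c T Y]
cTY ⇒ ckY   [T → k]
ckY ⇒ ckkY   [Y → k Y]
ckkY ⇒ ckkk   [Y → k]

T⇒cTY⇒ckY⇒ckkY⇒ckkk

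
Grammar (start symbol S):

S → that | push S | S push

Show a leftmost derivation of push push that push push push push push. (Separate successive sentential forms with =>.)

S => S push => push S push => push push S push => push push S push push => push push S push push push => push push S push push push push => push push S push push push push push => push push that push push push push push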